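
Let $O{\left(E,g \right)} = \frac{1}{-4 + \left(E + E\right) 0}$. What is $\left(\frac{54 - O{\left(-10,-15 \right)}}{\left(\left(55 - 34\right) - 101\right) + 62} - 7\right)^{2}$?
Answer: $\frac{519841}{5184} \approx 100.28$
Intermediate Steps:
$O{\left(E,g \right)} = - \frac{1}{4}$ ($O{\left(E,g \right)} = \frac{1}{-4 + 2 E 0} = \frac{1}{-4 + 0} = \frac{1}{-4} = - \frac{1}{4}$)
$\left(\frac{54 - O{\left(-10,-15 \right)}}{\left(\left(55 - 34\right) - 101\right) + 62} - 7\right)^{2} = \left(\frac{54 - - \frac{1}{4}}{\left(\left(55 - 34\right) - 101\right) + 62} - 7\right)^{2} = \left(\frac{54 + \frac{1}{4}}{\left(\left(55 - 34\right) - 101\right) + 62} - 7\right)^{2} = \left(\frac{217}{4 \left(\left(21 - 101\right) + 62\right)} - 7\right)^{2} = \left(\frac{217}{4 \left(-80 + 62\right)} - 7\right)^{2} = \left(\frac{217}{4 \left(-18\right)} - 7\right)^{2} = \left(\frac{217}{4} \left(- \frac{1}{18}\right) - 7\right)^{2} = \left(- \frac{217}{72} - 7\right)^{2} = \left(- \frac{721}{72}\right)^{2} = \frac{519841}{5184}$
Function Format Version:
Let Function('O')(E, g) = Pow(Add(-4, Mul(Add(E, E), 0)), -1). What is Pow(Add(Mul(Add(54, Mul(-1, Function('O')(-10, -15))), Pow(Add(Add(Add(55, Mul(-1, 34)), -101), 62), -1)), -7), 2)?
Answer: Rational(519841, 5184) ≈ 100.28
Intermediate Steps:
Function('O')(E, g) = Rational(-1, 4) (Function('O')(E, g) = Pow(Add(-4, Mul(Mul(2, E), 0)), -1) = Pow(Add(-4, 0), -1) = Pow(-4, -1) = Rational(-1, 4))
Pow(Add(Mul(Add(54, Mul(-1, Function('O')(-10, -15))), Pow(Add(Add(Add(55, Mul(-1, 34)), -101), 62), -1)), -7), 2) = Pow(Add(Mul(Add(54, Mul(-1, Rational(-1, 4))), Pow(Add(Add(Add(55, Mul(-1, 34)), -101), 62), -1)), -7), 2) = Pow(Add(Mul(Add(54, Rational(1, 4)), Pow(Add(Add(Add(55, -34), -101), 62), -1)), -7), 2) = Pow(Add(Mul(Rational(217, 4), Pow(Add(Add(21, -101), 62), -1)), -7), 2) = Pow(Add(Mul(Rational(217, 4), Pow(Add(-80, 62), -1)), -7), 2) = Pow(Add(Mul(Rational(217, 4), Pow(-18, -1)), -7), 2) = Pow(Add(Mul(Rational(217, 4), Rational(-1, 18)), -7), 2) = Pow(Add(Rational(-217, 72), -7), 2) = Pow(Rational(-721, 72), 2) = Rational(519841, 5184)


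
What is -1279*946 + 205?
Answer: -1209729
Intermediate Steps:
-1279*946 + 205 = -1209934 + 205 = -1209729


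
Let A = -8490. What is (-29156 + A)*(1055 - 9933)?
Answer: 334221188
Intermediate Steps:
(-29156 + A)*(1055 - 9933) = (-29156 - 8490)*(1055 - 9933) = -37646*(-8878) = 334221188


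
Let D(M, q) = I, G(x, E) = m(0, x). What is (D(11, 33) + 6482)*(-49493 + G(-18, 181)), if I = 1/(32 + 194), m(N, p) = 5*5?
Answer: -36233652822/113 ≈ -3.2065e+8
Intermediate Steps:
m(N, p) = 25
G(x, E) = 25
I = 1/226 ≈ 0.0044248
D(M, q) = 1/226
(D(11, 33) + 6482)*(-49493 + G(-18, 181)) = (1/226 + 6482)*(-49493 + 25) = (1464933/226)*(-49468) = -36233652822/113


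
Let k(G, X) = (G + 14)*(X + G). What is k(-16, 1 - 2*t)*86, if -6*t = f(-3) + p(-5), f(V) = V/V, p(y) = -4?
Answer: 2752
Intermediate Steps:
f(V) = 1
t = ½ (t = -(1 - 4)/6 = -⅙*(-3) = ½ ≈ 0.50000)
k(G, X) = (14 + G)*(G + X)
k(-16, 1 - 2*t)*86 = ((-16)² + 14*(-16) + 14*(1 - 2*½) - 16*(1 - 2*½))*86 = (256 - 224 + 14*(1 - 1) - 16*(1 - 1))*86 = (256 - 224 + 14*0 - 16*0)*86 = (256 - 224 + 0 + 0)*86 = 32*86 = 2752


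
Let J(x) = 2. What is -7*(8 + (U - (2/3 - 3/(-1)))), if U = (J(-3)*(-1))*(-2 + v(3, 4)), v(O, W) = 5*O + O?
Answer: 581/3 ≈ 193.67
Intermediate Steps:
v(O, W) = 6*O
U = -32 (U = (2*(-1))*(-2 + 6*3) = -2*(-2 + 18) = -2*16 = -32)
-7*(8 + (U - (2/3 - 3/(-1)))) = -7*(8 + (-32 - (2/3 - 3/(-1)))) = -7*(8 + (-32 - (2*(⅓) - 3*(-1)))) = -7*(8 + (-32 - (⅔ + 3))) = -7*(8 + (-32 - 1*11/3)) = -7*(8 + (-32 - 11/3)) = -7*(8 - 107/3) = -7*(-83/3) = 581/3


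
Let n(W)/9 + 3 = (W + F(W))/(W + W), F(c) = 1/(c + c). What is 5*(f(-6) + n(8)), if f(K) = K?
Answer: -36435/256 ≈ -142.32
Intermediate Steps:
F(c) = 1/(2*c)
n(W) = -27 + 9*(W + 1/(2*W))/(2*W) (n(W) = -27 + 9*((W + 1/(2*W))/(W + W)) = -27 + 9*((W + 1/(2*W))/((2*W))) = -27 + 9*((W + 1/(2*W))*(1/(2*W))) = -27 + 9*((W + 1/(2*W))/(2*W)) = -27 + 9*(W + 1/(2*W))/(2*W))
5*(f(-6) + n(8)) = 5*(-6 + (-45/2 + (9/4)/8²)) = 5*(-6 + (-45/2 + (9/4)*(1/64))) = 5*(-6 + (-45/2 + 9/256)) = 5*(-6 - 5751/256) = 5*(-7287/256) = -36435/256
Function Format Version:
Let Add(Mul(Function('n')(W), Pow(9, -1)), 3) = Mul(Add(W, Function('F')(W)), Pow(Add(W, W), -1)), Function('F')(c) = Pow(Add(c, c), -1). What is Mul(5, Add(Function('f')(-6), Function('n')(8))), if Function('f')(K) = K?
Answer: Rational(-36435, 256) ≈ -142.32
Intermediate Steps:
Function('F')(c) = Mul(Rational(1, 2), Pow(c, -1)) (Function('F')(c) = Pow(Mul(2, c), -1) = Mul(Rational(1, 2), Pow(c, -1)))
Function('n')(W) = Add(-27, Mul(Rational(9, 2), Pow(W, -1), Add(W, Mul(Rational(1, 2), Pow(W, -1))))) (Function('n')(W) = Add(-27, Mul(9, Mul(Add(W, Mul(Rational(1, 2), Pow(W, -1))), Pow(Add(W, W), -1)))) = Add(-27, Mul(9, Mul(Add(W, Mul(Rational(1, 2), Pow(W, -1))), Pow(Mul(2, W), -1)))) = Add(-27, Mul(9, Mul(Add(W, Mul(Rational(1, 2), Pow(W, -1))), Mul(Rational(1, 2), Pow(W, -1))))) = Add(-27, Mul(9, Mul(Rational(1, 2), Pow(W, -1), Add(W, Mul(Rational(1, 2), Pow(W, -1)))))) = Add(-27, Mul(Rational(9, 2), Pow(W, -1), Add(W, Mul(Rational(1, 2), Pow(W, -1))))))
Mul(5, Add(Function('f')(-6), Function('n')(8))) = Mul(5, Add(-6, Add(Rational(-45, 2), Mul(Rational(9, 4), Pow(8, -2))))) = Mul(5, Add(-6, Add(Rational(-45, 2), Mul(Rational(9, 4), Rational(1, 64))))) = Mul(5, Add(-6, Add(Rational(-45, 2), Rational(9, 256)))) = Mul(5, Add(-6, Rational(-5751, 256))) = Mul(5, Rational(-7287, 256)) = Rational(-36435, 256)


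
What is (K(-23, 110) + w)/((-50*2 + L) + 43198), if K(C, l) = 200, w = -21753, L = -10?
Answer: -21553/43088 ≈ -0.50021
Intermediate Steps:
(K(-23, 110) + w)/((-50*2 + L) + 43198) = (200 - 21753)/((-50*2 - 10) + 43198) = -21553/((-100 - 10) + 43198) = -21553/(-110 + 43198) = -21553/43088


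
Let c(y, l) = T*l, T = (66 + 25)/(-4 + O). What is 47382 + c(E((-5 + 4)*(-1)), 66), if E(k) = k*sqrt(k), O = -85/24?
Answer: 8431998/181 ≈ 46586.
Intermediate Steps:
O = -85/24 (O = -85*1/24 = -85/24 ≈ -3.5417)
E(k) = k**(3/2)
T = -2184/181 (T = (66 + 25)/(-4 - 85/24) = 91/(-181/24) = 91*(-24/181) = -2184/181 ≈ -12.066)
c(y, l) = -2184*l/181
47382 + c(E((-5 + 4)*(-1)), 66) = 47382 - 2184/181*66 = 47382 - 144144/181 = 8431998/181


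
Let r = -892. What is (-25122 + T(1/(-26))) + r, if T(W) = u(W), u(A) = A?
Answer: -676365/26 ≈ -26014.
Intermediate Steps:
T(W) = W
(-25122 + T(1/(-26))) + r = (-25122 + 1/(-26)) - 892 = (-25122 - 1/26) - 892 = -653173/26 - 892 = -676365/26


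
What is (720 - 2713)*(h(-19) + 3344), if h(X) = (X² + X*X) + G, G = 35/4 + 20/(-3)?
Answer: -97292281/12 ≈ -8.1077e+6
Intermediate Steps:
G = 25/12 (G = 35*(¼) + 20*(-⅓) = 35/4 - 20/3 = 25/12 ≈ 2.0833)
h(X) = 25/12 + 2*X² (h(X) = (X² + X*X) + 25/12 = (X² + X²) + 25/12 = 2*X² + 25/12 = 25/12 + 2*X²)
(720 - 2713)*(h(-19) + 3344) = (720 - 2713)*((25/12 + 2*(-19)²) + 3344) = -1993*((25/12 + 2*361) + 3344) = -1993*((25/12 + 722) + 3344) = -1993*(8689/12 + 3344) = -1993*48817/12 = -97292281/12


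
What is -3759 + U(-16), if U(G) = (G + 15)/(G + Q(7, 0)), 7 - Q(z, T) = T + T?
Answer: -33830/9 ≈ -3758.9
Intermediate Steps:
Q(z, T) = 7 - 2*T (Q(z, T) = 7 - (T + T) = 7 - 2*T)
U(G) = (15 + G)/(7 + G) (U(G) = (G + 15)/(G + (7 - 2*0)) = (15 + G)/(G + (7 + 0)) = (15 + G)/(G + 7) = (15 + G)/(7 + G))
-3759 + U(-16) = -3759 + (15 - 16)/(7 - 16) = -3759 - 1/(-9) = -3759 - ⅑*(-1) = -3759 + ⅑ = -33830/9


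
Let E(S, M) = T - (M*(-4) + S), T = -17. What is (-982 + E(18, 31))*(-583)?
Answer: 520619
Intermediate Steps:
E(S, M) = -17 - S + 4*M (E(S, M) = -17 - (M*(-4) + S) = -17 - (-4*M + S) = -17 - (S - 4*M) = -17 + (-S + 4*M) = -17 - S + 4*M)
(-982 + E(18, 31))*(-583) = (-982 + (-17 - 1*18 + 4*31))*(-583) = (-982 + (-17 - 18 + 124))*(-583) = (-982 + 89)*(-583) = -893*(-583) = 520619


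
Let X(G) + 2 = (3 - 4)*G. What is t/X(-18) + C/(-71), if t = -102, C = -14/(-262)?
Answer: -474407/74408 ≈ -6.3758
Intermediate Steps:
C = 7/131 (C = -14*(-1/262) = 7/131 ≈ 0.053435)
X(G) = -2 - G (X(G) = -2 + (3 - 4)*G = -2 - G)
t/X(-18) + C/(-71) = -102/(-2 - 1*(-18)) + (7/131)/(-71) = -102/(-2 + 18) + (7/131)*(-1/71) = -102/16 - 7/9301 = -102*1/16 - 7/9301 = -51/8 - 7/9301 = -474407/74408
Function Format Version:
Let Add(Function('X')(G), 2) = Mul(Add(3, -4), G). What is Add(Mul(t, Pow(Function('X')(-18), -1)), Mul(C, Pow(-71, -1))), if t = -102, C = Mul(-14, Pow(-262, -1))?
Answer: Rational(-474407, 74408) ≈ -6.3758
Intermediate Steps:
C = Rational(7, 131) (C = Mul(-14, Rational(-1, 262)) = Rational(7, 131) ≈ 0.053435)
Function('X')(G) = Add(-2, Mul(-1, G)) (Function('X')(G) = Add(-2, Mul(Add(3, -4), G)) = Add(-2, Mul(-1, G)))
Add(Mul(t, Pow(Function('X')(-18), -1)), Mul(C, Pow(-71, -1))) = Add(Mul(-102, Pow(Add(-2, Mul(-1, -18)), -1)), Mul(Rational(7, 131), Pow(-71, -1))) = Add(Mul(-102, Pow(Add(-2, 18), -1)), Mul(Rational(7, 131), Rational(-1, 71))) = Add(Mul(-102, Pow(16, -1)), Rational(-7, 9301)) = Add(Mul(-102, Rational(1, 16)), Rational(-7, 9301)) = Add(Rational(-51, 8), Rational(-7, 9301)) = Rational(-474407, 74408)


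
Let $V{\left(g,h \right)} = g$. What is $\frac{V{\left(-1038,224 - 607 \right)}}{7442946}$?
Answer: $- \frac{173}{1240491} \approx -0.00013946$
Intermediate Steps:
$\frac{V{\left(-1038,224 - 607 \right)}}{7442946} = - \frac{1038}{7442946} = \left(-1038\right) \frac{1}{7442946} = - \frac{173}{1240491}$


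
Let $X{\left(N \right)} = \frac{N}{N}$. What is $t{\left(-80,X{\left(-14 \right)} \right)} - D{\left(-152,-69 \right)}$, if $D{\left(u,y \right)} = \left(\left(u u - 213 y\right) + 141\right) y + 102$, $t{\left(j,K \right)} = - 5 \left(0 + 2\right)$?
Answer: $2617886$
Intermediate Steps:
$X{\left(N \right)} = 1$
$t{\left(j,K \right)} = -10$ ($t{\left(j,K \right)} = \left(-5\right) 2 = -10$)
$D{\left(u,y \right)} = 102 + y \left(141 + u^{2} - 213 y\right)$ ($D{\left(u,y \right)} = \left(\left(u^{2} - 213 y\right) + 141\right) y + 102 = \left(141 + u^{2} - 213 y\right) y + 102 = y \left(141 + u^{2} - 213 y\right) + 102 = 102 + y \left(141 + u^{2} - 213 y\right)$)
$t{\left(-80,X{\left(-14 \right)} \right)} - D{\left(-152,-69 \right)} = -10 - \left(102 - 213 \left(-69\right)^{2} + 141 \left(-69\right) - 69 \left(-152\right)^{2}\right) = -10 - \left(102 - 1014093 - 9729 - 1594176\right) = -10 - -2617896 = -10 + 2617896 = 2617886$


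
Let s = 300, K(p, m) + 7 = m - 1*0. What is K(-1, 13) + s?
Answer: 306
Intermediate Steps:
K(p, m) = -7 + m (K(p, m) = -7 + (m - 1*0) = -7 + (m + 0) = -7 + m)
K(-1, 13) + s = (-7 + 13) + 300 = 6 + 300 = 306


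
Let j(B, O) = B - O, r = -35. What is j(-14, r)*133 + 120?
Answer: 2913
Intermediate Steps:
j(-14, r)*133 + 120 = (-14 - 1*(-35))*133 + 120 = (-14 + 35)*133 + 120 = 21*133 + 120 = 2793 + 120 = 2913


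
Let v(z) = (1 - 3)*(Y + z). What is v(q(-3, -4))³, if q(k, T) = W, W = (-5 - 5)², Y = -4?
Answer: -7077888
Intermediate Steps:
W = 100 (W = (-10)² = 100)
q(k, T) = 100
v(z) = 8 - 2*z (v(z) = (1 - 3)*(-4 + z) = -2*(-4 + z) = 8 - 2*z)
v(q(-3, -4))³ = (8 - 2*100)³ = (8 - 200)³ = (-192)³ = -7077888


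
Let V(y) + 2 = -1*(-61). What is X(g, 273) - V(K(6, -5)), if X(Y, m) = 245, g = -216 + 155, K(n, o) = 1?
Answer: 186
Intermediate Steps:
V(y) = 59 (V(y) = -2 - 1*(-61) = -2 + 61 = 59)
g = -61
X(g, 273) - V(K(6, -5)) = 245 - 1*59 = 245 - 59 = 186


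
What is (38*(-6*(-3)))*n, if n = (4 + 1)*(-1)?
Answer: -3420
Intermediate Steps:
n = -5 (n = 5*(-1) = -5)
(38*(-6*(-3)))*n = (38*(-6*(-3)))*(-5) = (38*18)*(-5) = 684*(-5) = -3420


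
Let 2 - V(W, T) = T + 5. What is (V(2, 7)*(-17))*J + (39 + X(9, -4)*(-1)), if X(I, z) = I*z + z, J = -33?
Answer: -5531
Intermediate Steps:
V(W, T) = -3 - T (V(W, T) = 2 - (T + 5) = 2 - (5 + T) = 2 + (-5 - T) = -3 - T)
X(I, z) = z + I*z
(V(2, 7)*(-17))*J + (39 + X(9, -4)*(-1)) = ((-3 - 1*7)*(-17))*(-33) + (39 - 4*(1 + 9)*(-1)) = ((-3 - 7)*(-17))*(-33) + (39 - 4*10*(-1)) = -10*(-17)*(-33) + (39 - 40*(-1)) = 170*(-33) + (39 + 40) = -5610 + 79 = -5531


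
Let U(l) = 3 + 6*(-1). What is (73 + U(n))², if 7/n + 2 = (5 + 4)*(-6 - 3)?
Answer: 4900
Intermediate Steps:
n = -7/83 (n = 7/(-2 + (5 + 4)*(-6 - 3)) = 7/(-2 + 9*(-9)) = 7/(-2 - 81) = 7/(-83) = 7*(-1/83) = -7/83 ≈ -0.084337)
U(l) = -3 (U(l) = 3 - 6 = -3)
(73 + U(n))² = (73 - 3)² = 70² = 4900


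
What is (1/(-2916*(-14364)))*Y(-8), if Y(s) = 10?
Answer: 5/20942712 ≈ 2.3875e-7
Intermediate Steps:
(1/(-2916*(-14364)))*Y(-8) = (1/(-2916*(-14364)))*10 = -1/2916*(-1/14364)*10 = (1/41885424)*10 = 5/20942712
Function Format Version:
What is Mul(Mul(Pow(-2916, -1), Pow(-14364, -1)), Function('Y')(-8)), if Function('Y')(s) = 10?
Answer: Rational(5, 20942712) ≈ 2.3875e-7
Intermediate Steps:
Mul(Mul(Pow(-2916, -1), Pow(-14364, -1)), Function('Y')(-8)) = Mul(Mul(Pow(-2916, -1), Pow(-14364, -1)), 10) = Mul(Mul(Rational(-1, 2916), Rational(-1, 14364)), 10) = Mul(Rational(1, 41885424), 10) = Rational(5, 20942712)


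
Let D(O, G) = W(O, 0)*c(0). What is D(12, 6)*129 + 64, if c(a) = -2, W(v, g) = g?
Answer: 64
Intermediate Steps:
D(O, G) = 0 (D(O, G) = 0*(-2) = 0)
D(12, 6)*129 + 64 = 0*129 + 64 = 0 + 64 = 64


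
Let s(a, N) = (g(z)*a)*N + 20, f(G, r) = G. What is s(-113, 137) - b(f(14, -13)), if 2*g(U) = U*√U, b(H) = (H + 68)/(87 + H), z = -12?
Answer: 1938/101 + 185772*I*√3 ≈ 19.188 + 3.2177e+5*I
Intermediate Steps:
b(H) = (68 + H)/(87 + H)
g(U) = U^(3/2)/2 (g(U) = (U*√U)/2 = U^(3/2)/2)
s(a, N) = 20 - 12*I*N*a*√3 (s(a, N) = (((-12)^(3/2)/2)*a)*N + 20 = (((-24*I*√3)/2)*a)*N + 20 = ((-12*I*√3)*a)*N + 20 = (-12*I*a*√3)*N + 20 = -12*I*N*a*√3 + 20 = 20 - 12*I*N*a*√3)
s(-113, 137) - b(f(14, -13)) = (20 - 12*I*137*(-113)*√3) - (68 + 14)/(87 + 14) = (20 + 185772*I*√3) - 82/101 = 1938/101 + 185772*I*√3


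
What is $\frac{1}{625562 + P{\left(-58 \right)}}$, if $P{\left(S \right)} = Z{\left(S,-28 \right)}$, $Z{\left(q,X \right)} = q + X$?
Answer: $\frac{1}{625476} \approx 1.5988 \cdot 10^{-6}$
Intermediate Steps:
$Z{\left(q,X \right)} = X + q$
$P{\left(S \right)} = -28 + S$
$\frac{1}{625562 + P{\left(-58 \right)}} = \frac{1}{625562 - 86} = \frac{1}{625476}$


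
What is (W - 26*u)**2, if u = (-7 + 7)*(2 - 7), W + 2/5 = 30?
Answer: 21904/25 ≈ 876.16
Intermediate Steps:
W = 148/5 (W = -2/5 + 30 = 148/5 ≈ 29.600)
u = 0 (u = 0*(-5) = 0)
(W - 26*u)**2 = (148/5 - 26*0)**2 = (148/5 + 0)**2 = (148/5)**2 = 21904/25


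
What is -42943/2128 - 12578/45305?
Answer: -1972298599/96409040 ≈ -20.458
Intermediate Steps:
-42943/2128 - 12578/45305 = -1972298599/96409040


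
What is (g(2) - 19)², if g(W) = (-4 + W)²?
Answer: 225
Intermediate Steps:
(g(2) - 19)² = ((-4 + 2)² - 19)² = ((-2)² - 19)² = (4 - 19)² = (-15)² = 225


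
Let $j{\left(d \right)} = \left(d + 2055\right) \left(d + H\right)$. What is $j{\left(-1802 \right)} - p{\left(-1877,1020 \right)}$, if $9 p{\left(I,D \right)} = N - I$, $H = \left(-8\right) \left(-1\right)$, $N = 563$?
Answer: $- \frac{4087378}{9} \approx -4.5415 \cdot 10^{5}$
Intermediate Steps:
$H = 8$
$p{\left(I,D \right)} = \frac{563}{9} - \frac{I}{9}$ ($p{\left(I,D \right)} = \frac{563 - I}{9} = \frac{563}{9} - \frac{I}{9}$)
$j{\left(d \right)} = \left(8 + d\right) \left(2055 + d\right)$ ($j{\left(d \right)} = \left(d + 2055\right) \left(d + 8\right) = \left(2055 + d\right) \left(8 + d\right) = \left(8 + d\right) \left(2055 + d\right)$)
$j{\left(-1802 \right)} - p{\left(-1877,1020 \right)} = \left(16440 + \left(-1802\right)^{2} + 2063 \left(-1802\right)\right) - \left(\frac{563}{9} - - \frac{1877}{9}\right) = \left(16440 + 3247204 - 3717526\right) - \left(\frac{563}{9} + \frac{1877}{9}\right) = -453882 - \frac{2440}{9} = - \frac{4087378}{9}$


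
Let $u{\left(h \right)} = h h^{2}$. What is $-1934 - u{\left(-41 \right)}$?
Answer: $66987$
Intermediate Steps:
$u{\left(h \right)} = h^{3}$
$-1934 - u{\left(-41 \right)} = -1934 - \left(-41\right)^{3} = -1934 - -68921 = -1934 + 68921 = 66987$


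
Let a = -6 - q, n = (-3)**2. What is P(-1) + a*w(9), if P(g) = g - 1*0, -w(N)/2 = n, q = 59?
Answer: 1169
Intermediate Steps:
n = 9
w(N) = -18 (w(N) = -2*9 = -18)
a = -65 (a = -6 - 1*59 = -6 - 59 = -65)
P(g) = g (P(g) = g + 0 = g)
P(-1) + a*w(9) = -1 - 65*(-18) = -1 + 1170 = 1169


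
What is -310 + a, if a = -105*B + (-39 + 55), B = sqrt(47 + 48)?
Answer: -294 - 105*sqrt(95) ≈ -1317.4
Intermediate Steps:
B = sqrt(95) ≈ 9.7468
a = 16 - 105*sqrt(95) (a = -105*sqrt(95) + (-39 + 55) = -105*sqrt(95) + 16 = 16 - 105*sqrt(95) ≈ -1007.4)
-310 + a = -310 + (16 - 105*sqrt(95)) = -294 - 105*sqrt(95)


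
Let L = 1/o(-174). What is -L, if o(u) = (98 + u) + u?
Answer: 1/250 ≈ 0.0040000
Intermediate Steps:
o(u) = 98 + 2*u
L = -1/250 (L = 1/(98 + 2*(-174)) = 1/(98 - 348) = 1/(-250) = -1/250 ≈ -0.0040000)
-L = -1*(-1/250) = 1/250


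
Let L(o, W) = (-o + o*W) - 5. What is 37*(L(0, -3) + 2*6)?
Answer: 259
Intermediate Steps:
L(o, W) = -5 - o + W*o (L(o, W) = (-o + W*o) - 5 = -5 - o + W*o)
37*(L(0, -3) + 2*6) = 37*((-5 - 1*0 - 3*0) + 2*6) = 37*((-5 + 0 + 0) + 12) = 37*(-5 + 12) = 37*7 = 259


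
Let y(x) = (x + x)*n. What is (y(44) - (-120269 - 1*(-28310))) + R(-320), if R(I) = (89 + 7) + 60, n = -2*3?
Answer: 91587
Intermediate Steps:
n = -6
y(x) = -12*x (y(x) = (x + x)*(-6) = (2*x)*(-6) = -12*x)
R(I) = 156 (R(I) = 96 + 60 = 156)
(y(44) - (-120269 - 1*(-28310))) + R(-320) = (-12*44 - (-120269 - 1*(-28310))) + 156 = (-528 - (-120269 + 28310)) + 156 = (-528 - 1*(-91959)) + 156 = (-528 + 91959) + 156 = 91431 + 156 = 91587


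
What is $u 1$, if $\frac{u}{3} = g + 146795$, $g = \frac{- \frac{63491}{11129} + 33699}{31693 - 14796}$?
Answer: $\frac{82814076622545}{188046713} \approx 4.4039 \cdot 10^{5}$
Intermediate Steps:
$g = \frac{374972680}{188046713}$ ($g = \frac{\left(-63491\right) \frac{1}{11129} + 33699}{16897} = \left(- \frac{63491}{11129} + 33699\right) \frac{1}{16897} = \frac{374972680}{11129} \cdot \frac{1}{16897} = \frac{374972680}{188046713} \approx 1.994$)
$u = \frac{82814076622545}{188046713}$ ($u = 3 \left(\frac{374972680}{188046713} + 146795\right) = 3 \cdot \frac{27604692207515}{188046713} = \frac{82814076622545}{188046713} \approx 4.4039 \cdot 10^{5}$)
$u 1 = \frac{82814076622545}{188046713} \cdot 1 = \frac{82814076622545}{188046713}$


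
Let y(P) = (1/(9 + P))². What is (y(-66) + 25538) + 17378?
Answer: 139434085/3249 ≈ 42916.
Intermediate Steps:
y(P) = (9 + P)⁻²
(y(-66) + 25538) + 17378 = ((9 - 66)⁻² + 25538) + 17378 = ((-57)⁻² + 25538) + 17378 = (1/3249 + 25538) + 17378 = 82972963/3249 + 17378 = 139434085/3249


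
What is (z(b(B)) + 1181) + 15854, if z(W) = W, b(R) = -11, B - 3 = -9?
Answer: 17024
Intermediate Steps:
B = -6 (B = 3 - 9 = -6)
(z(b(B)) + 1181) + 15854 = (-11 + 1181) + 15854 = 1170 + 15854 = 17024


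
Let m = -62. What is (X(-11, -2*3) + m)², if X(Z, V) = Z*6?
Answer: 16384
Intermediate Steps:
X(Z, V) = 6*Z
(X(-11, -2*3) + m)² = (6*(-11) - 62)² = (-66 - 62)² = (-128)² = 16384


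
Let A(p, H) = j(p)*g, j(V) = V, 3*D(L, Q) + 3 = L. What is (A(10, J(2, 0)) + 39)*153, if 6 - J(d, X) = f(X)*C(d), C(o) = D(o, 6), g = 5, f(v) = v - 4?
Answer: 13617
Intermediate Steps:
D(L, Q) = -1 + L/3
f(v) = -4 + v
C(o) = -1 + o/3
J(d, X) = 6 - (-1 + d/3)*(-4 + X) (J(d, X) = 6 - (-4 + X)*(-1 + d/3) = 6 - (-1 + d/3)*(-4 + X))
A(p, H) = 5*p (A(p, H) = p*5 = 5*p)
(A(10, J(2, 0)) + 39)*153 = (5*10 + 39)*153 = (50 + 39)*153 = 89*153 = 13617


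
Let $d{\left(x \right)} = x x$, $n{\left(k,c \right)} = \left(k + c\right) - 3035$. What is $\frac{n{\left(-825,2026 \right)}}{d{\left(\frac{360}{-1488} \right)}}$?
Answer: $- \frac{7049896}{225} \approx -31333.0$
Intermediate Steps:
$n{\left(k,c \right)} = -3035 + c + k$ ($n{\left(k,c \right)} = \left(c + k\right) - 3035 = -3035 + c + k$)
$d{\left(x \right)} = x^{2}$
$\frac{n{\left(-825,2026 \right)}}{d{\left(\frac{360}{-1488} \right)}} = \frac{-3035 + 2026 - 825}{\left(\frac{360}{-1488}\right)^{2}} = - \frac{1834}{\left(360 \left(- \frac{1}{1488}\right)\right)^{2}} = - \frac{1834}{\left(- \frac{15}{62}\right)^{2}} = - \frac{1834}{\frac{225}{3844}} = \left(-1834\right) \frac{3844}{225} = - \frac{7049896}{225}$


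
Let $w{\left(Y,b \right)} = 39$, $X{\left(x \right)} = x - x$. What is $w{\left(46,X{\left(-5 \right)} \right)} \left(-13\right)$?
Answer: $-507$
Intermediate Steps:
$X{\left(x \right)} = 0$
$w{\left(46,X{\left(-5 \right)} \right)} \left(-13\right) = 39 \left(-13\right) = -507$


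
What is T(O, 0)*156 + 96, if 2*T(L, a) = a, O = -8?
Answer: 96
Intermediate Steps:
T(L, a) = a/2
T(O, 0)*156 + 96 = ((1/2)*0)*156 + 96 = 0*156 + 96 = 0 + 96 = 96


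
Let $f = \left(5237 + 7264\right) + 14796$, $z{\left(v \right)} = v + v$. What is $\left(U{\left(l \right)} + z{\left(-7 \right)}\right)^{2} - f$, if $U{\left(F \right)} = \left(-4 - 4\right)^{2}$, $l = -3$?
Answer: $-24797$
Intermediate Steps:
$U{\left(F \right)} = 64$ ($U{\left(F \right)} = \left(-8\right)^{2} = 64$)
$z{\left(v \right)} = 2 v$
$f = 27297$ ($f = 12501 + 14796 = 27297$)
$\left(U{\left(l \right)} + z{\left(-7 \right)}\right)^{2} - f = \left(64 + 2 \left(-7\right)\right)^{2} - 27297 = \left(64 - 14\right)^{2} - 27297 = 50^{2} - 27297 = 2500 - 27297 = -24797$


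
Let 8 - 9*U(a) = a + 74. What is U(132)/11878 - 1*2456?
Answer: -14586195/5939 ≈ -2456.0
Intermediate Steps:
U(a) = -22/3 - a/9 (U(a) = 8/9 - (a + 74)/9 = 8/9 - (74 + a)/9 = 8/9 + (-74/9 - a/9) = -22/3 - a/9)
U(132)/11878 - 1*2456 = (-22/3 - 1/9*132)/11878 - 1*2456 = (-22/3 - 44/3)*(1/11878) - 2456 = -22*1/11878 - 2456 = -11/5939 - 2456 = -14586195/5939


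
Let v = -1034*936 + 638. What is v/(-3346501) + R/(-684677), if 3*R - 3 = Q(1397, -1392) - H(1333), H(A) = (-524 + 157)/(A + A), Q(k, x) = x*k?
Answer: 22645818962100875/18325595576885646 ≈ 1.2357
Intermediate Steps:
Q(k, x) = k*x
H(A) = -367/(2*A) (H(A) = -367*1/(2*A) = -367/(2*A))
v = -967186 (v = -967824 + 638 = -967186)
R = -5184359219/7998 (R = 1 + (1397*(-1392) - (-367)/(2*1333))/3 = 1 + (-1944624 - (-367)/(2*1333))/3 = 1 + (-1944624 - 1*(-367/2666))/3 = 1 + (-1944624 + 367/2666)/3 = 1 + (1/3)*(-5184367217/2666) = 1 - 5184367217/7998 = -5184359219/7998 ≈ -6.4821e+5)
v/(-3346501) + R/(-684677) = -967186/(-3346501) - 5184359219/7998/(-684677) = -967186*(-1/3346501) - 5184359219/7998*(-1/684677) = 967186/3346501 + 5184359219/5476046646 = 22645818962100875/18325595576885646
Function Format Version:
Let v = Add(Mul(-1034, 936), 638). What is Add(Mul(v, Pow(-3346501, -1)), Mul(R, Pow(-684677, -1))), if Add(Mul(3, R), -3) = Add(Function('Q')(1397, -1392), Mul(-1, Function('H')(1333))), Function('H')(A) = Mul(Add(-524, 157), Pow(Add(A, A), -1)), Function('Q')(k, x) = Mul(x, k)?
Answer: Rational(22645818962100875, 18325595576885646) ≈ 1.2357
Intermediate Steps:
Function('Q')(k, x) = Mul(k, x)
Function('H')(A) = Mul(Rational(-367, 2), Pow(A, -1)) (Function('H')(A) = Mul(-367, Pow(Mul(2, A), -1)) = Mul(-367, Mul(Rational(1, 2), Pow(A, -1))) = Mul(Rational(-367, 2), Pow(A, -1)))
v = -967186 (v = Add(-967824, 638) = -967186)
R = Rational(-5184359219, 7998) (R = Add(1, Mul(Rational(1, 3), Add(Mul(1397, -1392), Mul(-1, Mul(Rational(-367, 2), Pow(1333, -1)))))) = Add(1, Mul(Rational(1, 3), Add(-1944624, Mul(-1, Mul(Rational(-367, 2), Rational(1, 1333)))))) = Add(1, Mul(Rational(1, 3), Add(-1944624, Mul(-1, Rational(-367, 2666))))) = Add(1, Mul(Rational(1, 3), Add(-1944624, Rational(367, 2666)))) = Add(1, Mul(Rational(1, 3), Rational(-5184367217, 2666))) = Add(1, Rational(-5184367217, 7998)) = Rational(-5184359219, 7998) ≈ -6.4821e+5)
Add(Mul(v, Pow(-3346501, -1)), Mul(R, Pow(-684677, -1))) = Add(Mul(-967186, Pow(-3346501, -1)), Mul(Rational(-5184359219, 7998), Pow(-684677, -1))) = Add(Mul(-967186, Rational(-1, 3346501)), Mul(Rational(-5184359219, 7998), Rational(-1, 684677))) = Add(Rational(967186, 3346501), Rational(5184359219, 5476046646)) = Rational(22645818962100875, 18325595576885646)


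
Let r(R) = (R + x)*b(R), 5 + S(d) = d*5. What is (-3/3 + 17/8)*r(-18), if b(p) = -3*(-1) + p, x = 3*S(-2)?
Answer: 8505/8 ≈ 1063.1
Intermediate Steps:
S(d) = -5 + 5*d (S(d) = -5 + d*5 = -5 + 5*d)
x = -45 (x = 3*(-5 + 5*(-2)) = 3*(-5 - 10) = 3*(-15) = -45)
b(p) = 3 + p
r(R) = (-45 + R)*(3 + R) (r(R) = (R - 45)*(3 + R) = (-45 + R)*(3 + R))
(-3/3 + 17/8)*r(-18) = (-3/3 + 17/8)*((-45 - 18)*(3 - 18)) = (-3*⅓ + 17*(⅛))*(-63*(-15)) = (-1 + 17/8)*945 = (9/8)*945 = 8505/8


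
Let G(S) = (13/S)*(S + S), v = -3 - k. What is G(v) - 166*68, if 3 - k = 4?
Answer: -11262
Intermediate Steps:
k = -1 (k = 3 - 1*4 = 3 - 4 = -1)
v = -2 (v = -3 - 1*(-1) = -3 + 1 = -2)
G(S) = 26 (G(S) = (13/S)*(2*S) = 26)
G(v) - 166*68 = 26 - 166*68 = 26 - 11288 = -11262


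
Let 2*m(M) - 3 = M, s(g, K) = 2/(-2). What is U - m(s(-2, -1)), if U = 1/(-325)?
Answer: -326/325 ≈ -1.0031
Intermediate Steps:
s(g, K) = -1 (s(g, K) = 2*(-½) = -1)
U = -1/325 ≈ -0.0030769
m(M) = 3/2 + M/2
U - m(s(-2, -1)) = -1/325 - (3/2 + (½)*(-1)) = -1/325 - (3/2 - ½) = -1/325 - 1*1 = -1/325 - 1 = -326/325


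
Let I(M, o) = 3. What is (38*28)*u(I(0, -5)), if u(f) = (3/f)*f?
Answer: 3192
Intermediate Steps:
u(f) = 3
(38*28)*u(I(0, -5)) = (38*28)*3 = 1064*3 = 3192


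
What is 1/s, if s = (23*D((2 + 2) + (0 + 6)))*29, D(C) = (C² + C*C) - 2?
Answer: 1/132066 ≈ 7.5720e-6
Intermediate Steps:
D(C) = -2 + 2*C² (D(C) = (C² + C²) - 2 = 2*C² - 2 = -2 + 2*C²)
s = 132066 (s = (23*(-2 + 2*((2 + 2) + (0 + 6))²))*29 = (23*(-2 + 2*(4 + 6)²))*29 = (23*(-2 + 2*10²))*29 = (23*(-2 + 2*100))*29 = (23*(-2 + 200))*29 = (23*198)*29 = 4554*29 = 132066)
1/s = 1/132066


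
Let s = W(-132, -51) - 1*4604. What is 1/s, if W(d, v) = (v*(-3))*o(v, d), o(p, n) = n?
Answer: -1/24800 ≈ -4.0323e-5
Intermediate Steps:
W(d, v) = -3*d*v (W(d, v) = (v*(-3))*d = (-3*v)*d = -3*d*v)
s = -24800 (s = -3*(-132)*(-51) - 1*4604 = -20196 - 4604 = -24800)
1/s = 1/(-24800) = -1/24800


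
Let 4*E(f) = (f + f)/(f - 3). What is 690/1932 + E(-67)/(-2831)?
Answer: 141483/396340 ≈ 0.35697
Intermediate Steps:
E(f) = f/(2*(-3 + f)) (E(f) = ((f + f)/(f - 3))/4 = ((2*f)/(-3 + f))/4 = (2*f/(-3 + f))/4 = f/(2*(-3 + f)))
690/1932 + E(-67)/(-2831) = 690/1932 + ((½)*(-67)/(-3 - 67))/(-2831) = 690*(1/1932) + ((½)*(-67)/(-70))*(-1/2831) = 5/14 + ((½)*(-67)*(-1/70))*(-1/2831) = 5/14 + (67/140)*(-1/2831) = 5/14 - 67/396340 = 141483/396340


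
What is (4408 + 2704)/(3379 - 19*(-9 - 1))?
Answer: 7112/3569 ≈ 1.9927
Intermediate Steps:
(4408 + 2704)/(3379 - 19*(-9 - 1)) = 7112/(3379 - 19*(-10)) = 7112/(3379 + 190) = 7112/3569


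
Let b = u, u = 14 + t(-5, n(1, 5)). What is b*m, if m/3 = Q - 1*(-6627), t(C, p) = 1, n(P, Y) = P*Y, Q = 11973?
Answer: 837000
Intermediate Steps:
u = 15 (u = 14 + 1 = 15)
b = 15
m = 55800 (m = 3*(11973 - 1*(-6627)) = 3*(11973 + 6627) = 3*18600 = 55800)
b*m = 15*55800 = 837000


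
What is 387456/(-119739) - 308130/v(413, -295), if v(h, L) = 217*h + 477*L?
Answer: 2849750201/1019657411 ≈ 2.7948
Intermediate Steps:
387456/(-119739) - 308130/v(413, -295) = 387456/(-119739) - 308130/(217*413 + 477*(-295)) = 387456*(-1/119739) - 308130/(89621 - 140715) = -129152/39913 - 308130/(-51094) = -129152/39913 - 308130*(-1/51094) = -129152/39913 + 154065/25547 = 2849750201/1019657411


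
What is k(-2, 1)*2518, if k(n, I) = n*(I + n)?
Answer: 5036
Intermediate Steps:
k(-2, 1)*2518 = -2*(1 - 2)*2518 = -2*(-1)*2518 = 2*2518 = 5036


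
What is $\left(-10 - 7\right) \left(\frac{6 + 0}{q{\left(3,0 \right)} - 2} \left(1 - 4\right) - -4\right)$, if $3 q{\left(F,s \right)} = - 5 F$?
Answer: $- \frac{782}{7} \approx -111.71$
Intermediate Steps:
$q{\left(F,s \right)} = - \frac{5 F}{3}$ ($q{\left(F,s \right)} = \frac{\left(-5\right) F}{3} = - \frac{5 F}{3}$)
$\left(-10 - 7\right) \left(\frac{6 + 0}{q{\left(3,0 \right)} - 2} \left(1 - 4\right) - -4\right) = \left(-10 - 7\right) \left(\frac{6 + 0}{\left(- \frac{5}{3}\right) 3 - 2} \left(1 - 4\right) - -4\right) = - 17 \left(\frac{6}{-5 - 2} \left(-3\right) + 4\right) = - 17 \left(\frac{6}{-7} \left(-3\right) + 4\right) = - 17 \left(6 \left(- \frac{1}{7}\right) \left(-3\right) + 4\right) = - 17 \left(\left(- \frac{6}{7}\right) \left(-3\right) + 4\right) = - 17 \left(\frac{18}{7} + 4\right) = \left(-17\right) \frac{46}{7} = - \frac{782}{7}$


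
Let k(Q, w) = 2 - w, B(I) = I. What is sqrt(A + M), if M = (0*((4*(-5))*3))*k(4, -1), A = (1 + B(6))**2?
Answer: 7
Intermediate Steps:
A = 49 (A = (1 + 6)**2 = 7**2 = 49)
M = 0 (M = (0*((4*(-5))*3))*(2 - 1*(-1)) = (0*(-20*3))*(2 + 1) = (0*(-60))*3 = 0*3 = 0)
sqrt(A + M) = sqrt(49 + 0) = sqrt(49) = 7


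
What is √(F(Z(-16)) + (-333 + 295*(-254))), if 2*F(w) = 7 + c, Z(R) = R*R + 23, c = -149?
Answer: I*√75334 ≈ 274.47*I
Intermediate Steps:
Z(R) = 23 + R² (Z(R) = R² + 23 = 23 + R²)
F(w) = -71 (F(w) = (7 - 149)/2 = (½)*(-142) = -71)
√(F(Z(-16)) + (-333 + 295*(-254))) = √(-71 + (-333 + 295*(-254))) = √(-71 + (-333 - 74930)) = √(-71 - 75263) = √(-75334) = I*√75334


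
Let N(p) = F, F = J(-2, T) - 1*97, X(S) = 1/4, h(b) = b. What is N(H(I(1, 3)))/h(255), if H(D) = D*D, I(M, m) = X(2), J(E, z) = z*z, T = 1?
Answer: -32/85 ≈ -0.37647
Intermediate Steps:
J(E, z) = z**2
X(S) = 1/4
I(M, m) = 1/4
H(D) = D**2
F = -96 (F = 1**2 - 1*97 = 1 - 97 = -96)
N(p) = -96
N(H(I(1, 3)))/h(255) = -96/255 = -96*1/255 = -32/85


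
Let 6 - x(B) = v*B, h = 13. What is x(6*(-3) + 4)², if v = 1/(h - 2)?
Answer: 6400/121 ≈ 52.893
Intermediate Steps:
v = 1/11 (v = 1/(13 - 2) = 1/11 ≈ 0.090909)
x(B) = 6 - B/11
x(6*(-3) + 4)² = (6 - (6*(-3) + 4)/11)² = (6 - (-18 + 4)/11)² = (6 - 1/11*(-14))² = (6 + 14/11)² = (80/11)² = 6400/121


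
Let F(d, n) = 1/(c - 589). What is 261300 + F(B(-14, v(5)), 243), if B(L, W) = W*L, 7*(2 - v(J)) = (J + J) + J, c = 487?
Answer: 26652599/102 ≈ 2.6130e+5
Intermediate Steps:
v(J) = 2 - 3*J/7 (v(J) = 2 - ((J + J) + J)/7 = 2 - (2*J + J)/7 = 2 - 3*J/7)
B(L, W) = L*W
F(d, n) = -1/102 (F(d, n) = 1/(487 - 589) = 1/(-102) = -1/102)
261300 + F(B(-14, v(5)), 243) = 261300 - 1/102 = 26652599/102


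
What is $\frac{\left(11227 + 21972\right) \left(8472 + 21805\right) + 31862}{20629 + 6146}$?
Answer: $\frac{22337733}{595} \approx 37542.0$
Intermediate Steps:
$\frac{\left(11227 + 21972\right) \left(8472 + 21805\right) + 31862}{20629 + 6146} = \frac{33199 \cdot 30277 + 31862}{26775} = \left(1005166123 + 31862\right) \frac{1}{26775} = 1005197985 \cdot \frac{1}{26775} = \frac{22337733}{595}$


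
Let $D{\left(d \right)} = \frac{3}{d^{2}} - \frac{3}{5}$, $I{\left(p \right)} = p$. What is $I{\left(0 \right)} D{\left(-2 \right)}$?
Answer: $0$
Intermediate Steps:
$D{\left(d \right)} = - \frac{3}{5} + \frac{3}{d^{2}}$ ($D{\left(d \right)} = \frac{3}{d^{2}} - \frac{3}{5} = - \frac{3}{5} + \frac{3}{d^{2}}$)
$I{\left(0 \right)} D{\left(-2 \right)} = 0 \left(- \frac{3}{5} + \frac{3}{4}\right) = 0 \cdot \frac{3}{20} = 0$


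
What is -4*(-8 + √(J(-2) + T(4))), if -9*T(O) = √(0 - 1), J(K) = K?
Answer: 32 - 4*√(-18 - I)/3 ≈ 31.843 + 5.659*I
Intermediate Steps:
T(O) = -I/9 (T(O) = -√(0 - 1)/9 = -I/9)
-4*(-8 + √(J(-2) + T(4))) = -4*(-8 + √(-2 - I/9)) = 32 - 4*√(-2 - I/9)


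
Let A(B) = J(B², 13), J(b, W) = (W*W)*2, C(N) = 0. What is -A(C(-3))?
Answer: -338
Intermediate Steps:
J(b, W) = 2*W² (J(b, W) = W²*2 = 2*W²)
A(B) = 338 (A(B) = 2*13² = 2*169 = 338)
-A(C(-3)) = -1*338 = -338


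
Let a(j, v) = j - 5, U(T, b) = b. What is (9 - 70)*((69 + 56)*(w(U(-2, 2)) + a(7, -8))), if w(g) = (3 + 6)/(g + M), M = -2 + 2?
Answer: -99125/2 ≈ -49563.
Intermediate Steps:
M = 0
a(j, v) = -5 + j
w(g) = 9/g (w(g) = (3 + 6)/(g + 0) = 9/g)
(9 - 70)*((69 + 56)*(w(U(-2, 2)) + a(7, -8))) = (9 - 70)*((69 + 56)*(9/2 + (-5 + 7))) = -7625*(9*(½) + 2) = -7625*(9/2 + 2) = -7625*13/2 = -61*1625/2 = -99125/2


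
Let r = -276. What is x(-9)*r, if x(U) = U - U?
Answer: 0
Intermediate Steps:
x(U) = 0
x(-9)*r = 0*(-276) = 0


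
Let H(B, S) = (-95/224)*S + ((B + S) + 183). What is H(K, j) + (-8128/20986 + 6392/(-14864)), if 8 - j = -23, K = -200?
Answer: 1574851/44562272 ≈ 0.035340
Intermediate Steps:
j = 31 (j = 8 - 1*(-23) = 8 + 23 = 31)
H(B, S) = 183 + B + 129*S/224 (H(B, S) = (-95*1/224)*S + (183 + B + S) = -95*S/224 + (183 + B + S) = 183 + B + 129*S/224)
H(K, j) + (-8128/20986 + 6392/(-14864)) = (183 - 200 + (129/224)*31) + (-8128/20986 + 6392/(-14864)) = (183 - 200 + 3999/224) + (-8128*1/20986 + 6392*(-1/14864)) = 191/224 + (-4064/10493 - 799/1858) = 191/224 - 15934819/19495994 = 1574851/44562272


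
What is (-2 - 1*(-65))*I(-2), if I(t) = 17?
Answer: 1071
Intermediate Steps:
(-2 - 1*(-65))*I(-2) = (-2 - 1*(-65))*17 = (-2 + 65)*17 = 63*17 = 1071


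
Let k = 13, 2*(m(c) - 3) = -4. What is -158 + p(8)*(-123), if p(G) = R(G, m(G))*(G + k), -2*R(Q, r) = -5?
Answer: -13231/2 ≈ -6615.5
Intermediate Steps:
m(c) = 1 (m(c) = 3 + (½)*(-4) = 3 - 2 = 1)
R(Q, r) = 5/2 (R(Q, r) = -½*(-5) = 5/2)
p(G) = 65/2 + 5*G/2 (p(G) = 5*(G + 13)/2 = 5*(13 + G)/2 = 65/2 + 5*G/2)
-158 + p(8)*(-123) = -158 + (65/2 + (5/2)*8)*(-123) = -158 + (65/2 + 20)*(-123) = -158 + (105/2)*(-123) = -158 - 12915/2 = -13231/2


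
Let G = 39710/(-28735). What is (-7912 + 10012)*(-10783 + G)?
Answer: -18593352900/821 ≈ -2.2647e+7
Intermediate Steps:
G = -7942/5747 (G = 39710*(-1/28735) = -7942/5747 ≈ -1.3819)
(-7912 + 10012)*(-10783 + G) = (-7912 + 10012)*(-10783 - 7942/5747) = 2100*(-61977843/5747) = -18593352900/821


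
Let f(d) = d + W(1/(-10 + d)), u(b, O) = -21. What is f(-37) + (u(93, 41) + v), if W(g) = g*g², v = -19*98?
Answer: -199340161/103823 ≈ -1920.0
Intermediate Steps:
v = -1862
W(g) = g³
f(d) = d + (-10 + d)⁻³ (f(d) = d + (1/(-10 + d))³ = d + (-10 + d)⁻³)
f(-37) + (u(93, 41) + v) = (-37 + (-10 - 37)⁻³) + (-21 - 1862) = (-37 + (-47)⁻³) - 1883 = (-37 - 1/103823) - 1883 = -3841452/103823 - 1883 = -199340161/103823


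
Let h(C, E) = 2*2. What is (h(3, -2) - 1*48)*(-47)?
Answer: 2068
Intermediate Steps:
h(C, E) = 4
(h(3, -2) - 1*48)*(-47) = (4 - 1*48)*(-47) = (4 - 48)*(-47) = -44*(-47) = 2068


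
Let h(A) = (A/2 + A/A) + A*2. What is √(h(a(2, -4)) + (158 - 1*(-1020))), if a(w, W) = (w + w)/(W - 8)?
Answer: √42414/6 ≈ 34.324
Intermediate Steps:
a(w, W) = 2*w/(-8 + W) (a(w, W) = (2*w)/(-8 + W) = 2*w/(-8 + W))
h(A) = 1 + 5*A/2 (h(A) = (A*(½) + 1) + 2*A = (A/2 + 1) + 2*A = (1 + A/2) + 2*A = 1 + 5*A/2)
√(h(a(2, -4)) + (158 - 1*(-1020))) = √((1 + 5*(2*2/(-8 - 4))/2) + (158 - 1*(-1020))) = √((1 + 5*(2*2/(-12))/2) + (158 + 1020)) = √((1 + 5*(2*2*(-1/12))/2) + 1178) = √((1 + (5/2)*(-⅓)) + 1178) = √((1 - ⅚) + 1178) = √(⅙ + 1178) = √(7069/6) = √42414/6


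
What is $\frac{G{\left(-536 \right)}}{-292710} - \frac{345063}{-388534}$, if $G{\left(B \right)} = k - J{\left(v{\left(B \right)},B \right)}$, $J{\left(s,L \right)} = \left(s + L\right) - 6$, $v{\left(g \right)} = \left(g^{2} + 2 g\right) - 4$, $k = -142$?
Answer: $\frac{21205417861}{11372778714} \approx 1.8646$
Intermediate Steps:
$v{\left(g \right)} = -4 + g^{2} + 2 g$
$J{\left(s,L \right)} = -6 + L + s$ ($J{\left(s,L \right)} = \left(L + s\right) - 6 = -6 + L + s$)
$G{\left(B \right)} = -132 - B^{2} - 3 B$ ($G{\left(B \right)} = -142 - \left(-6 + B + \left(-4 + B^{2} + 2 B\right)\right) = -142 - \left(-10 + B^{2} + 3 B\right) = -132 - B^{2} - 3 B$)
$\frac{G{\left(-536 \right)}}{-292710} - \frac{345063}{-388534} = \frac{-132 - \left(-536\right)^{2} - -1608}{-292710} - \frac{345063}{-388534} = \left(-132 - 287296 + 1608\right) \left(- \frac{1}{292710}\right) - - \frac{345063}{388534} = \left(-132 - 287296 + 1608\right) \left(- \frac{1}{292710}\right) + \frac{345063}{388534} = \left(-285820\right) \left(- \frac{1}{292710}\right) + \frac{345063}{388534} = \frac{28582}{29271} + \frac{345063}{388534} = \frac{21205417861}{11372778714}$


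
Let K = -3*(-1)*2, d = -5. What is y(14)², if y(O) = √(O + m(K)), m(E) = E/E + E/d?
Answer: 69/5 ≈ 13.800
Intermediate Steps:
K = 6 (K = 3*2 = 6)
m(E) = 1 - E/5 (m(E) = E/E + E/(-5) = 1 + E*(-⅕) = 1 - E/5)
y(O) = √(-⅕ + O) (y(O) = √(O + (1 - ⅕*6)) = √(O + (1 - 6/5)) = √(O - ⅕) = √(-⅕ + O))
y(14)² = (√(-5 + 25*14)/5)² = (√(-5 + 350)/5)² = (√345/5)² = 69/5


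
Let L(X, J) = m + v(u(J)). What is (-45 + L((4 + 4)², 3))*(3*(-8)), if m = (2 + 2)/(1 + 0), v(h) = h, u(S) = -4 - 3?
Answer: 1152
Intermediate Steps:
u(S) = -7
m = 4 (m = 4/1 = 4*1 = 4)
L(X, J) = -3 (L(X, J) = 4 - 7 = -3)
(-45 + L((4 + 4)², 3))*(3*(-8)) = (-45 - 3)*(3*(-8)) = -48*(-24) = 1152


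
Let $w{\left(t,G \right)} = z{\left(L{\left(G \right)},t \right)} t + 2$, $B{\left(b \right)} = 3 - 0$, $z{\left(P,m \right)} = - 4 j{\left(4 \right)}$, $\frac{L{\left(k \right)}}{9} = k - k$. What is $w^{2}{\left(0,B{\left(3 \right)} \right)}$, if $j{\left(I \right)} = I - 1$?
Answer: $4$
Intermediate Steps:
$L{\left(k \right)} = 0$ ($L{\left(k \right)} = 9 \left(k - k\right) = 9 \cdot 0 = 0$)
$j{\left(I \right)} = -1 + I$
$z{\left(P,m \right)} = -12$ ($z{\left(P,m \right)} = - 4 \left(-1 + 4\right) = \left(-4\right) 3 = -12$)
$B{\left(b \right)} = 3$ ($B{\left(b \right)} = 3 + 0 = 3$)
$w{\left(t,G \right)} = 2 - 12 t$ ($w{\left(t,G \right)} = - 12 t + 2 = 2 - 12 t$)
$w^{2}{\left(0,B{\left(3 \right)} \right)} = \left(2 - 0\right)^{2} = \left(2 + 0\right)^{2} = 2^{2} = 4$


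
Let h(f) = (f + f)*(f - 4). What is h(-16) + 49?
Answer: 689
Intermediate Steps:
h(f) = 2*f*(-4 + f) (h(f) = (2*f)*(-4 + f) = 2*f*(-4 + f))
h(-16) + 49 = 2*(-16)*(-4 - 16) + 49 = 2*(-16)*(-20) + 49 = 640 + 49 = 689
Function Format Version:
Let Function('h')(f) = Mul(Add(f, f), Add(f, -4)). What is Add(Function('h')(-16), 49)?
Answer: 689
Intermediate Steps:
Function('h')(f) = Mul(2, f, Add(-4, f)) (Function('h')(f) = Mul(Mul(2, f), Add(-4, f)) = Mul(2, f, Add(-4, f)))
Add(Function('h')(-16), 49) = Add(Mul(2, -16, Add(-4, -16)), 49) = Add(Mul(2, -16, -20), 49) = Add(640, 49) = 689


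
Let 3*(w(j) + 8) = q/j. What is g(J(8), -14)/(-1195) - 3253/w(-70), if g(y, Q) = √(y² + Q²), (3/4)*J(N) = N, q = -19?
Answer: 683130/1661 - 2*√697/3585 ≈ 411.26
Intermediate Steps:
J(N) = 4*N/3
w(j) = -8 - 19/(3*j) (w(j) = -8 + (-19/j)/3 = -8 - 19/(3*j))
g(y, Q) = √(Q² + y²)
g(J(8), -14)/(-1195) - 3253/w(-70) = √((-14)² + ((4/3)*8)²)/(-1195) - 3253/(-8 - 19/3/(-70)) = √(196 + (32/3)²)*(-1/1195) - 3253/(-8 - 19/3*(-1/70)) = √(196 + 1024/9)*(-1/1195) - 3253/(-8 + 19/210) = √(2788/9)*(-1/1195) - 3253/(-1661/210) = (2*√697/3)*(-1/1195) - 3253*(-210/1661) = -2*√697/3585 + 683130/1661 = 683130/1661 - 2*√697/3585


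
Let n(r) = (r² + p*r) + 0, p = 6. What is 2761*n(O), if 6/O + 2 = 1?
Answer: 0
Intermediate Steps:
O = -6 (O = 6/(-2 + 1) = 6/(-1) = 6*(-1) = -6)
n(r) = r² + 6*r (n(r) = (r² + 6*r) + 0 = r² + 6*r)
2761*n(O) = 2761*(-6*(6 - 6)) = 2761*(-6*0) = 2761*0 = 0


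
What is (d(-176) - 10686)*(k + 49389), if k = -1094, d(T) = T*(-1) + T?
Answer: -516080370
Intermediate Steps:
d(T) = 0 (d(T) = -T + T = 0)
(d(-176) - 10686)*(k + 49389) = (0 - 10686)*(-1094 + 49389) = -10686*48295 = -516080370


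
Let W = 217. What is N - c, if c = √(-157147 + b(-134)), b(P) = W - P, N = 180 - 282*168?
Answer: -47196 - 2*I*√39199 ≈ -47196.0 - 395.97*I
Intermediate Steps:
N = -47196 (N = 180 - 47376 = -47196)
b(P) = 217 - P
c = 2*I*√39199 (c = √(-157147 + (217 - 1*(-134))) = √(-157147 + (217 + 134)) = √(-157147 + 351) = √(-156796) = 2*I*√39199 ≈ 395.97*I)
N - c = -47196 - 2*I*√39199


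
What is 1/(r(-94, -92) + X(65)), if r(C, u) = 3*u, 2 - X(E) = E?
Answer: -1/339 ≈ -0.0029499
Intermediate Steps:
X(E) = 2 - E
1/(r(-94, -92) + X(65)) = 1/(3*(-92) + (2 - 1*65)) = 1/(-276 + (2 - 65)) = 1/(-276 - 63) = 1/(-339) = -1/339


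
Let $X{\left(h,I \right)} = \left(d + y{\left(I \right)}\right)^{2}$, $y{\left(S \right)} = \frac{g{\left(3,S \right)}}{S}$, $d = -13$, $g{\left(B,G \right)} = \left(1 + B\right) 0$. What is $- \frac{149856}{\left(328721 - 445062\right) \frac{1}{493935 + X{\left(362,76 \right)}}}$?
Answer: $\frac{74044449024}{116341} \approx 6.3644 \cdot 10^{5}$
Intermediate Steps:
$g{\left(B,G \right)} = 0$
$y{\left(S \right)} = 0$ ($y{\left(S \right)} = \frac{0}{S} = 0$)
$X{\left(h,I \right)} = 169$ ($X{\left(h,I \right)} = \left(-13 + 0\right)^{2} = \left(-13\right)^{2} = 169$)
$- \frac{149856}{\left(328721 - 445062\right) \frac{1}{493935 + X{\left(362,76 \right)}}} = - \frac{149856}{\left(328721 - 445062\right) \frac{1}{493935 + 169}} = - \frac{149856}{\left(-116341\right) \frac{1}{494104}} = - \frac{149856}{- \frac{116341}{494104}} = \left(-149856\right) \left(- \frac{494104}{116341}\right) = \frac{74044449024}{116341}$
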